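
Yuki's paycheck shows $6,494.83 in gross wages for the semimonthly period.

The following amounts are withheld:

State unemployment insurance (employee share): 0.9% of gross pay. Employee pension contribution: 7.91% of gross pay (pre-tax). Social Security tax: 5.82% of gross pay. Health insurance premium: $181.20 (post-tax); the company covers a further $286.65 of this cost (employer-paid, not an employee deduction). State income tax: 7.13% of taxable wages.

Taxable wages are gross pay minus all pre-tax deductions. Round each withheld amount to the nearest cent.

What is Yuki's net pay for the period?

$4,936.99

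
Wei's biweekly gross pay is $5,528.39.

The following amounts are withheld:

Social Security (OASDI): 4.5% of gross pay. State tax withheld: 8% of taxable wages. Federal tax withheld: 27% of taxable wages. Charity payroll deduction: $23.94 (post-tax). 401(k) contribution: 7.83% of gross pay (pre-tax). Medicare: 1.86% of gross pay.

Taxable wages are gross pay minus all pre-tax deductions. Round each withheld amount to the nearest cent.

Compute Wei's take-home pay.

$2,936.54

401(k) contribution: $5,528.39 × 0.0783 = $432.87
Taxable wages = $5,528.39 − $432.87 = $5,095.52
Federal tax withheld: $5,095.52 × 0.27 = $1,375.79
State tax withheld: $5,095.52 × 0.08 = $407.64
Medicare: $5,528.39 × 0.0186 = $102.83
Social Security (OASDI): $5,528.39 × 0.045 = $248.78
Charity payroll deduction: $23.94
Total deductions = $432.87 + $1,375.79 + $407.64 + $102.83 + $248.78 + $23.94 = $2,591.85
Net pay = $5,528.39 − $2,591.85 = $2,936.54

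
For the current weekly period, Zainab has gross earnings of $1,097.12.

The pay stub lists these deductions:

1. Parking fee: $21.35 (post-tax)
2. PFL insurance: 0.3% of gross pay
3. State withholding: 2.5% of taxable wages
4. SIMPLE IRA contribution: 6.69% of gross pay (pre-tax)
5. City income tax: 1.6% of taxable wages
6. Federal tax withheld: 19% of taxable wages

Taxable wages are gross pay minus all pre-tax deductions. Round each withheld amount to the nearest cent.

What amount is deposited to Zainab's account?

$762.60

SIMPLE IRA contribution: $1,097.12 × 0.0669 = $73.40
Taxable wages = $1,097.12 − $73.40 = $1,023.72
State withholding: $1,023.72 × 0.025 = $25.59
Federal tax withheld: $1,023.72 × 0.19 = $194.51
City income tax: $1,023.72 × 0.016 = $16.38
PFL insurance: $1,097.12 × 0.003 = $3.29
Parking fee: $21.35
Total deductions = $73.40 + $25.59 + $194.51 + $16.38 + $3.29 + $21.35 = $334.52
Net pay = $1,097.12 − $334.52 = $762.60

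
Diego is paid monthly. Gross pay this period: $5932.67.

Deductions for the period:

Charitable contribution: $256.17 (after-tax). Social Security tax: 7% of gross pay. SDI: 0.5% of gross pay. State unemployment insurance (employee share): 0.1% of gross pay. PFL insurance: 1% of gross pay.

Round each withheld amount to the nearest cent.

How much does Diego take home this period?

$5166.29

State unemployment insurance (employee share): $5932.67 × 0.001 = $5.93
PFL insurance: $5932.67 × 0.01 = $59.33
SDI: $5932.67 × 0.005 = $29.66
Social Security tax: $5932.67 × 0.07 = $415.29
Charitable contribution: $256.17
Total deductions = $5.93 + $59.33 + $29.66 + $415.29 + $256.17 = $766.38
Net pay = $5932.67 − $766.38 = $5166.29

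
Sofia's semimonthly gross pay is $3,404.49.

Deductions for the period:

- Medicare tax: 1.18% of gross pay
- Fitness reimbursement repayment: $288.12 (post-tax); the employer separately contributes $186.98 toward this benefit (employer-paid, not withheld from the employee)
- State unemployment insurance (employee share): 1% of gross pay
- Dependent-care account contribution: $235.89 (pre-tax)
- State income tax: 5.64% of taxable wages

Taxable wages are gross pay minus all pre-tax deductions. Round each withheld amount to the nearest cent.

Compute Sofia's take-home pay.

$2,627.56

Dependent-care account contribution: $235.89
Taxable wages = $3,404.49 − $235.89 = $3,168.60
State income tax: $3,168.60 × 0.0564 = $178.71
Medicare tax: $3,404.49 × 0.0118 = $40.17
State unemployment insurance (employee share): $3,404.49 × 0.01 = $34.04
Fitness reimbursement repayment: $288.12
(Employer's $186.98 toward fitness reimbursement repayment is not withheld from the employee.)
Total deductions = $235.89 + $178.71 + $40.17 + $34.04 + $288.12 = $776.93
Net pay = $3,404.49 − $776.93 = $2,627.56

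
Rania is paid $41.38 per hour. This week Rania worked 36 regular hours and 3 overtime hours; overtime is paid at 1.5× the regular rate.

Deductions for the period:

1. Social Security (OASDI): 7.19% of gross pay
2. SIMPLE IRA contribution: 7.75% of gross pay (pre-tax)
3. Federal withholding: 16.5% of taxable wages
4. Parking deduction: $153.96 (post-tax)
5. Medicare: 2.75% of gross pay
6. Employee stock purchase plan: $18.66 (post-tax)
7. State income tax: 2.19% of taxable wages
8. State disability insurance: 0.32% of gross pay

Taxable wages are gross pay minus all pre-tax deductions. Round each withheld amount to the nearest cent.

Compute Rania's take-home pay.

Regular pay: 36 × $41.38 = $1489.68
Overtime pay: 3 × $41.38 × 1.5 = $186.21
Gross pay = $1489.68 + $186.21 = $1675.89
SIMPLE IRA contribution: $1675.89 × 0.0775 = $129.88
Taxable wages = $1675.89 − $129.88 = $1546.01
State income tax: $1546.01 × 0.0219 = $33.86
Federal withholding: $1546.01 × 0.165 = $255.09
Social Security (OASDI): $1675.89 × 0.0719 = $120.50
Medicare: $1675.89 × 0.0275 = $46.09
State disability insurance: $1675.89 × 0.0032 = $5.36
Parking deduction: $153.96
Employee stock purchase plan: $18.66
Total deductions = $129.88 + $33.86 + $255.09 + $120.50 + $46.09 + $5.36 + $153.96 + $18.66 = $763.40
Net pay = $1675.89 − $763.40 = $912.49

$912.49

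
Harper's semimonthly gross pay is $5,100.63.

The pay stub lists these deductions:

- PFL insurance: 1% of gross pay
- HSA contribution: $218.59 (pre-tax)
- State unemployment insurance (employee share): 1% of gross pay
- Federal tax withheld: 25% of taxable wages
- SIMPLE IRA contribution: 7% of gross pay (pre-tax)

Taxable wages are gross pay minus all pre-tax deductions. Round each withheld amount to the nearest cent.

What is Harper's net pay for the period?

SIMPLE IRA contribution: $5,100.63 × 0.07 = $357.04
HSA contribution: $218.59
Pre-tax total = $357.04 + $218.59 = $575.63
Taxable wages = $5,100.63 − $575.63 = $4,525.00
Federal tax withheld: $4,525.00 × 0.25 = $1,131.25
PFL insurance: $5,100.63 × 0.01 = $51.01
State unemployment insurance (employee share): $5,100.63 × 0.01 = $51.01
Total deductions = $357.04 + $218.59 + $1,131.25 + $51.01 + $51.01 = $1,808.90
Net pay = $5,100.63 − $1,808.90 = $3,291.73

$3,291.73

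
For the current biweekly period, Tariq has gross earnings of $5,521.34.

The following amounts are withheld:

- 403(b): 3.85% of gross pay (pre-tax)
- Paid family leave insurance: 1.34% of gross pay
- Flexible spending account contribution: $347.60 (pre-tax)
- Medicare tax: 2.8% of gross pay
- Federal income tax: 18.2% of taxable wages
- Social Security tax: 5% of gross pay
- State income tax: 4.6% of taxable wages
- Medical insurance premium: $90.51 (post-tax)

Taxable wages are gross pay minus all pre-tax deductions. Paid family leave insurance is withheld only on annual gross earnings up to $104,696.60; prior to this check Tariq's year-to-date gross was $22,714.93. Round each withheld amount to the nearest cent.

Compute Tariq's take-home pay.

Flexible spending account contribution: $347.60
403(b): $5,521.34 × 0.0385 = $212.57
Pre-tax total = $347.60 + $212.57 = $560.17
Taxable wages = $5,521.34 − $560.17 = $4,961.17
State income tax: $4,961.17 × 0.046 = $228.21
Federal income tax: $4,961.17 × 0.182 = $902.93
Paid family leave insurance: cap not yet reached, full $5,521.34 is subject → $5,521.34 × 0.0134 = $73.99
Social Security tax: $5,521.34 × 0.05 = $276.07
Medicare tax: $5,521.34 × 0.028 = $154.60
Medical insurance premium: $90.51
Total deductions = $347.60 + $212.57 + $228.21 + $902.93 + $73.99 + $276.07 + $154.60 + $90.51 = $2,286.48
Net pay = $5,521.34 − $2,286.48 = $3,234.86

$3,234.86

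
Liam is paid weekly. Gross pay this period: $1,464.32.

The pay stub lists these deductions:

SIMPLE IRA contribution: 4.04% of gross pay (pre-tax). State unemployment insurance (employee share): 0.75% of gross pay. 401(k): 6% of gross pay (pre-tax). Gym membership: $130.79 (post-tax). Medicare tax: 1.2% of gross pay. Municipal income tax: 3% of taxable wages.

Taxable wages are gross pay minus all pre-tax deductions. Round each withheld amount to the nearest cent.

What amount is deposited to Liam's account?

$1,118.44

SIMPLE IRA contribution: $1,464.32 × 0.0404 = $59.16
401(k): $1,464.32 × 0.06 = $87.86
Pre-tax total = $59.16 + $87.86 = $147.02
Taxable wages = $1,464.32 − $147.02 = $1,317.30
Municipal income tax: $1,317.30 × 0.03 = $39.52
Medicare tax: $1,464.32 × 0.012 = $17.57
State unemployment insurance (employee share): $1,464.32 × 0.0075 = $10.98
Gym membership: $130.79
Total deductions = $59.16 + $87.86 + $39.52 + $17.57 + $10.98 + $130.79 = $345.88
Net pay = $1,464.32 − $345.88 = $1,118.44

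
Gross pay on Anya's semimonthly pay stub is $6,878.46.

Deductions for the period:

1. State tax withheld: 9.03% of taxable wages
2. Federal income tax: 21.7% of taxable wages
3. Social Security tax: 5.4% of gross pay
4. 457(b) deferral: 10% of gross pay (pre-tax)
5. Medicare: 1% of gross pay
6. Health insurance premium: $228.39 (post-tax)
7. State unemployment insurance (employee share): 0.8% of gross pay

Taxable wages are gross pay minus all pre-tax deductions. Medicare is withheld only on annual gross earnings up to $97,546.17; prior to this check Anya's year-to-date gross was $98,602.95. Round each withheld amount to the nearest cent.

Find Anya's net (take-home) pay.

457(b) deferral: $6,878.46 × 0.1 = $687.85
Taxable wages = $6,878.46 − $687.85 = $6,190.61
State tax withheld: $6,190.61 × 0.0903 = $559.01
Federal income tax: $6,190.61 × 0.217 = $1,343.36
Social Security tax: $6,878.46 × 0.054 = $371.44
State unemployment insurance (employee share): $6,878.46 × 0.008 = $55.03
Medicare: annual cap $97,546.17 already reached (YTD $98,602.95), so $0.00
Health insurance premium: $228.39
Total deductions = $687.85 + $559.01 + $1,343.36 + $371.44 + $55.03 + $0.00 + $228.39 = $3,245.08
Net pay = $6,878.46 − $3,245.08 = $3,633.38

$3,633.38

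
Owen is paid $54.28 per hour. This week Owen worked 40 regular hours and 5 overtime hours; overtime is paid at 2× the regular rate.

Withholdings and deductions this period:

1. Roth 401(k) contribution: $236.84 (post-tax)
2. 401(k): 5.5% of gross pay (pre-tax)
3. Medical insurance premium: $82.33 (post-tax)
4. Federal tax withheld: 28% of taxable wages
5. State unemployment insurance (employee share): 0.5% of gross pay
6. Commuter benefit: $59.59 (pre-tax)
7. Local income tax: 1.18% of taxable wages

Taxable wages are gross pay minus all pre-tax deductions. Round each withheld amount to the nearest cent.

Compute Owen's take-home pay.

$1,441.40

Regular pay: 40 × $54.28 = $2,171.20
Overtime pay: 5 × $54.28 × 2 = $542.80
Gross pay = $2,171.20 + $542.80 = $2,714.00
Commuter benefit: $59.59
401(k): $2,714.00 × 0.055 = $149.27
Pre-tax total = $59.59 + $149.27 = $208.86
Taxable wages = $2,714.00 − $208.86 = $2,505.14
Local income tax: $2,505.14 × 0.0118 = $29.56
Federal tax withheld: $2,505.14 × 0.28 = $701.44
State unemployment insurance (employee share): $2,714.00 × 0.005 = $13.57
Roth 401(k) contribution: $236.84
Medical insurance premium: $82.33
Total deductions = $59.59 + $149.27 + $29.56 + $701.44 + $13.57 + $236.84 + $82.33 = $1,272.60
Net pay = $2,714.00 − $1,272.60 = $1,441.40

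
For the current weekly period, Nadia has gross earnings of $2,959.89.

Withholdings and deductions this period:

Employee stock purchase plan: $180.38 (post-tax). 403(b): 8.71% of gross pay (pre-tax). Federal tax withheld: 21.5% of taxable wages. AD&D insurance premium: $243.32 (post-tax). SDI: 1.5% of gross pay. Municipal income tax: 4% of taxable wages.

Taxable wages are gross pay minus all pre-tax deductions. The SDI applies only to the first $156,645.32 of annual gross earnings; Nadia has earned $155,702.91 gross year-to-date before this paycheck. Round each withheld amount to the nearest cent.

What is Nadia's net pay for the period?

403(b): $2,959.89 × 0.0871 = $257.81
Taxable wages = $2,959.89 − $257.81 = $2,702.08
Municipal income tax: $2,702.08 × 0.04 = $108.08
Federal tax withheld: $2,702.08 × 0.215 = $580.95
SDI: only $156,645.32 − $155,702.91 = $942.41 of this check is subject → $942.41 × 0.015 = $14.14
AD&D insurance premium: $243.32
Employee stock purchase plan: $180.38
Total deductions = $257.81 + $108.08 + $580.95 + $14.14 + $243.32 + $180.38 = $1,384.68
Net pay = $2,959.89 − $1,384.68 = $1,575.21

$1,575.21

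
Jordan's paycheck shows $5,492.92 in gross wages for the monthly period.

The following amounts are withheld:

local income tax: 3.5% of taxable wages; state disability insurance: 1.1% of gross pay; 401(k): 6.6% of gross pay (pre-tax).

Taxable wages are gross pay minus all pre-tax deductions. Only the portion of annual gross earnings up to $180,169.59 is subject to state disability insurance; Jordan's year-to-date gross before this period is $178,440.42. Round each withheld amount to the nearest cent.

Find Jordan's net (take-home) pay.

401(k): $5,492.92 × 0.066 = $362.53
Taxable wages = $5,492.92 − $362.53 = $5,130.39
Local income tax: $5,130.39 × 0.035 = $179.56
State disability insurance: only $180,169.59 − $178,440.42 = $1,729.17 of this check is subject → $1,729.17 × 0.011 = $19.02
Total deductions = $362.53 + $179.56 + $19.02 = $561.11
Net pay = $5,492.92 − $561.11 = $4,931.81

$4,931.81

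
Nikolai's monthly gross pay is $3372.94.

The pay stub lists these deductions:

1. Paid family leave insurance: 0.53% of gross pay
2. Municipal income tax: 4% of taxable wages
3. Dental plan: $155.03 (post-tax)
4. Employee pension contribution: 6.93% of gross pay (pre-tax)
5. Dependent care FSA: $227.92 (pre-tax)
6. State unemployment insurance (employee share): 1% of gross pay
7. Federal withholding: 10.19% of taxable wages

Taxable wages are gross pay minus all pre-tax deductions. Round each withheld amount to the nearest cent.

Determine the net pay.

$2291.53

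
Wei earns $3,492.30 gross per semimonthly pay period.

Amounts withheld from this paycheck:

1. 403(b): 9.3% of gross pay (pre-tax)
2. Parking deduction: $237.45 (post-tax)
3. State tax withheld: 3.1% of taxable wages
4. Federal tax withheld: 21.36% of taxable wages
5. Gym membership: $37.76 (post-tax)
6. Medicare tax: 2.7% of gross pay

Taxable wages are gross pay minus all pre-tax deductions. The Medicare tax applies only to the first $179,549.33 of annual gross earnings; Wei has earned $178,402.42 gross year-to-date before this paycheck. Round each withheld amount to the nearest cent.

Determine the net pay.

403(b): $3,492.30 × 0.093 = $324.78
Taxable wages = $3,492.30 − $324.78 = $3,167.52
State tax withheld: $3,167.52 × 0.031 = $98.19
Federal tax withheld: $3,167.52 × 0.2136 = $676.58
Medicare tax: only $179,549.33 − $178,402.42 = $1,146.91 of this check is subject → $1,146.91 × 0.027 = $30.97
Parking deduction: $237.45
Gym membership: $37.76
Total deductions = $324.78 + $98.19 + $676.58 + $30.97 + $237.45 + $37.76 = $1,405.73
Net pay = $3,492.30 − $1,405.73 = $2,086.57

$2,086.57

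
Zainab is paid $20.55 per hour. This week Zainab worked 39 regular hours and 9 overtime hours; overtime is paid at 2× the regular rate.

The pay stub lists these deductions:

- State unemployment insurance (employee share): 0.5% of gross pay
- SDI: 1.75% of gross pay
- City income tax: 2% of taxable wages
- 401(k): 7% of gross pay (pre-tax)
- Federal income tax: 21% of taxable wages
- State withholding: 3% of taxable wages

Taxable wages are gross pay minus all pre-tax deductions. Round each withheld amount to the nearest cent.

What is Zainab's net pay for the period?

Regular pay: 39 × $20.55 = $801.45
Overtime pay: 9 × $20.55 × 2 = $369.90
Gross pay = $801.45 + $369.90 = $1,171.35
401(k): $1,171.35 × 0.07 = $81.99
Taxable wages = $1,171.35 − $81.99 = $1,089.36
Federal income tax: $1,089.36 × 0.21 = $228.77
City income tax: $1,089.36 × 0.02 = $21.79
State withholding: $1,089.36 × 0.03 = $32.68
SDI: $1,171.35 × 0.0175 = $20.50
State unemployment insurance (employee share): $1,171.35 × 0.005 = $5.86
Total deductions = $81.99 + $228.77 + $21.79 + $32.68 + $20.50 + $5.86 = $391.59
Net pay = $1,171.35 − $391.59 = $779.76

$779.76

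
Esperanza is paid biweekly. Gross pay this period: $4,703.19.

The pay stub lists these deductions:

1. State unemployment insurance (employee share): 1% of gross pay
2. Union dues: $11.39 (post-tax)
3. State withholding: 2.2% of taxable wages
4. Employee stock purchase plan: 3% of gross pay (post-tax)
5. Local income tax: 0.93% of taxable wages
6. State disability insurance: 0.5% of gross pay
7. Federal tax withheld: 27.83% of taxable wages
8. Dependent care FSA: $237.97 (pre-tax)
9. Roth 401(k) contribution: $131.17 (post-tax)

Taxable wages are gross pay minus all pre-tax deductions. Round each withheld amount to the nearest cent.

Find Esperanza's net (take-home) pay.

$2,728.58

Dependent care FSA: $237.97
Taxable wages = $4,703.19 − $237.97 = $4,465.22
Federal tax withheld: $4,465.22 × 0.2783 = $1,242.67
State withholding: $4,465.22 × 0.022 = $98.23
Local income tax: $4,465.22 × 0.0093 = $41.53
State unemployment insurance (employee share): $4,703.19 × 0.01 = $47.03
State disability insurance: $4,703.19 × 0.005 = $23.52
Roth 401(k) contribution: $131.17
Union dues: $11.39
Employee stock purchase plan: $4,703.19 × 0.03 = $141.10
Total deductions = $237.97 + $1,242.67 + $98.23 + $41.53 + $47.03 + $23.52 + $131.17 + $11.39 + $141.10 = $1,974.61
Net pay = $4,703.19 − $1,974.61 = $2,728.58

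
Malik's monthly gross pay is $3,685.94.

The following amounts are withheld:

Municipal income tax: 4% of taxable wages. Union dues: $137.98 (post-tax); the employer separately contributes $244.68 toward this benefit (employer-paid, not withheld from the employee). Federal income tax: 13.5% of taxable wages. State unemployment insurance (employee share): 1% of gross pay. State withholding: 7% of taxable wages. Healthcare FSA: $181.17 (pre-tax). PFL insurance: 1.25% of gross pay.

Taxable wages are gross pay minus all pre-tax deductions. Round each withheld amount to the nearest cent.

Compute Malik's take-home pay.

Healthcare FSA: $181.17
Taxable wages = $3,685.94 − $181.17 = $3,504.77
State withholding: $3,504.77 × 0.07 = $245.33
Federal income tax: $3,504.77 × 0.135 = $473.14
Municipal income tax: $3,504.77 × 0.04 = $140.19
PFL insurance: $3,685.94 × 0.0125 = $46.07
State unemployment insurance (employee share): $3,685.94 × 0.01 = $36.86
Union dues: $137.98
(Employer's $244.68 toward union dues is not withheld from the employee.)
Total deductions = $181.17 + $245.33 + $473.14 + $140.19 + $46.07 + $36.86 + $137.98 = $1,260.74
Net pay = $3,685.94 − $1,260.74 = $2,425.20

$2,425.20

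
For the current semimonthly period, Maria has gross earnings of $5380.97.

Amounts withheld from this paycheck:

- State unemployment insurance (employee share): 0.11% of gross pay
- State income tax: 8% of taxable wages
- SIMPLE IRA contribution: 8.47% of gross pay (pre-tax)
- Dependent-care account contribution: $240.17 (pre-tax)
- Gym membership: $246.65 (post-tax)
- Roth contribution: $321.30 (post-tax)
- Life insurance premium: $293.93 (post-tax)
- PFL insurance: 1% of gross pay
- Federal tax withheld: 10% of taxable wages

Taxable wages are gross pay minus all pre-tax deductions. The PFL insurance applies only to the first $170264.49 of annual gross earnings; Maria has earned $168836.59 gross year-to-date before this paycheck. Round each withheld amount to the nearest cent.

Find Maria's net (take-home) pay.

$2959.65

SIMPLE IRA contribution: $5380.97 × 0.0847 = $455.77
Dependent-care account contribution: $240.17
Pre-tax total = $455.77 + $240.17 = $695.94
Taxable wages = $5380.97 − $695.94 = $4685.03
Federal tax withheld: $4685.03 × 0.1 = $468.50
State income tax: $4685.03 × 0.08 = $374.80
PFL insurance: only $170264.49 − $168836.59 = $1427.90 of this check is subject → $1427.90 × 0.01 = $14.28
State unemployment insurance (employee share): $5380.97 × 0.0011 = $5.92
Roth contribution: $321.30
Gym membership: $246.65
Life insurance premium: $293.93
Total deductions = $455.77 + $240.17 + $468.50 + $374.80 + $14.28 + $5.92 + $321.30 + $246.65 + $293.93 = $2421.32
Net pay = $5380.97 − $2421.32 = $2959.65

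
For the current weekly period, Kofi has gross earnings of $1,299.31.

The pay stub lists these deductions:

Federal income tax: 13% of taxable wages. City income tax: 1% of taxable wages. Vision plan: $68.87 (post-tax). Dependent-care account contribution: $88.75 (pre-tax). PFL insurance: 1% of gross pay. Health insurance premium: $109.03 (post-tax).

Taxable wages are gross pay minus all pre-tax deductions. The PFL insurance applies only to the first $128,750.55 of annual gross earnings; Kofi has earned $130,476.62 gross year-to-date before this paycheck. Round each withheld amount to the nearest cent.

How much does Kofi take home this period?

$863.18

Dependent-care account contribution: $88.75
Taxable wages = $1,299.31 − $88.75 = $1,210.56
City income tax: $1,210.56 × 0.01 = $12.11
Federal income tax: $1,210.56 × 0.13 = $157.37
PFL insurance: annual cap $128,750.55 already reached (YTD $130,476.62), so $0.00
Health insurance premium: $109.03
Vision plan: $68.87
Total deductions = $88.75 + $12.11 + $157.37 + $0.00 + $109.03 + $68.87 = $436.13
Net pay = $1,299.31 − $436.13 = $863.18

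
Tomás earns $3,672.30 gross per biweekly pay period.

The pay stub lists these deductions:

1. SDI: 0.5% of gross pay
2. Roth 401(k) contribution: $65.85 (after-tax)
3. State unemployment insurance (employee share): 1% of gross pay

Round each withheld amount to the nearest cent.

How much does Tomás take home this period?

State unemployment insurance (employee share): $3,672.30 × 0.01 = $36.72
SDI: $3,672.30 × 0.005 = $18.36
Roth 401(k) contribution: $65.85
Total deductions = $36.72 + $18.36 + $65.85 = $120.93
Net pay = $3,672.30 − $120.93 = $3,551.37

$3,551.37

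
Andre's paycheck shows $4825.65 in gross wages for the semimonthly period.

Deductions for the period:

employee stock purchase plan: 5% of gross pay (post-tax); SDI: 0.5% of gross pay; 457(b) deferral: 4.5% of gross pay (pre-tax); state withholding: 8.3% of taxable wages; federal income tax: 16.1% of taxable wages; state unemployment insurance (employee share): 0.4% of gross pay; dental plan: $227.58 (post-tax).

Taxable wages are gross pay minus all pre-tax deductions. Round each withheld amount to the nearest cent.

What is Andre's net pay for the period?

$2971.73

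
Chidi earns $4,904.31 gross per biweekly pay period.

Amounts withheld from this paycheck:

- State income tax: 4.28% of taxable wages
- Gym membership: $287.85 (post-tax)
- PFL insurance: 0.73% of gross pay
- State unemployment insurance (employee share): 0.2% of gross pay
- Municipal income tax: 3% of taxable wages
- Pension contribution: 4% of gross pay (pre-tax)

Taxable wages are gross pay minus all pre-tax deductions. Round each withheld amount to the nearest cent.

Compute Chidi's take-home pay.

$4,031.93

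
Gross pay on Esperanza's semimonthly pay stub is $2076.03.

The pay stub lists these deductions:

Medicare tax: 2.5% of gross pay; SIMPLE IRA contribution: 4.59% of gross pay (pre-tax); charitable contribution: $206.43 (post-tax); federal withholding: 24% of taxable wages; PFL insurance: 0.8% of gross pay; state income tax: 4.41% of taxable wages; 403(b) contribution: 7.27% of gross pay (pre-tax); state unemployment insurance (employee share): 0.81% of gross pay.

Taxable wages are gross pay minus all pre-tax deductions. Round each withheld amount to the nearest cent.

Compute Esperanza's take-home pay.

SIMPLE IRA contribution: $2076.03 × 0.0459 = $95.29
403(b) contribution: $2076.03 × 0.0727 = $150.93
Pre-tax total = $95.29 + $150.93 = $246.22
Taxable wages = $2076.03 − $246.22 = $1829.81
State income tax: $1829.81 × 0.0441 = $80.69
Federal withholding: $1829.81 × 0.24 = $439.15
PFL insurance: $2076.03 × 0.008 = $16.61
Medicare tax: $2076.03 × 0.025 = $51.90
State unemployment insurance (employee share): $2076.03 × 0.0081 = $16.82
Charitable contribution: $206.43
Total deductions = $95.29 + $150.93 + $80.69 + $439.15 + $16.61 + $51.90 + $16.82 + $206.43 = $1057.82
Net pay = $2076.03 − $1057.82 = $1018.21

$1018.21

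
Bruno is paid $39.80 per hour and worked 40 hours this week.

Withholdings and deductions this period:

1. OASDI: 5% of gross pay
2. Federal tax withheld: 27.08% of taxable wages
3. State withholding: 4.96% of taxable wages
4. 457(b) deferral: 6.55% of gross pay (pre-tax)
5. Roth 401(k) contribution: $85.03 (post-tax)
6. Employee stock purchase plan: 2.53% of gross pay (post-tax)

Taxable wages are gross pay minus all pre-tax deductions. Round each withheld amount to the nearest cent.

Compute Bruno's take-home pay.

$806.15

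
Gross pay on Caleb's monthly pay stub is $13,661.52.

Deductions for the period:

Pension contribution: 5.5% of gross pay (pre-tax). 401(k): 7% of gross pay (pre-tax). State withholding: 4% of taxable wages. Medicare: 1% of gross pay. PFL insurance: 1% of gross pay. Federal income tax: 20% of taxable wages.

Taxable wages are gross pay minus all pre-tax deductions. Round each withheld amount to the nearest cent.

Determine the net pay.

$8,811.67

401(k): $13,661.52 × 0.07 = $956.31
Pension contribution: $13,661.52 × 0.055 = $751.38
Pre-tax total = $956.31 + $751.38 = $1,707.69
Taxable wages = $13,661.52 − $1,707.69 = $11,953.83
Federal income tax: $11,953.83 × 0.2 = $2,390.77
State withholding: $11,953.83 × 0.04 = $478.15
Medicare: $13,661.52 × 0.01 = $136.62
PFL insurance: $13,661.52 × 0.01 = $136.62
Total deductions = $956.31 + $751.38 + $2,390.77 + $478.15 + $136.62 + $136.62 = $4,849.85
Net pay = $13,661.52 − $4,849.85 = $8,811.67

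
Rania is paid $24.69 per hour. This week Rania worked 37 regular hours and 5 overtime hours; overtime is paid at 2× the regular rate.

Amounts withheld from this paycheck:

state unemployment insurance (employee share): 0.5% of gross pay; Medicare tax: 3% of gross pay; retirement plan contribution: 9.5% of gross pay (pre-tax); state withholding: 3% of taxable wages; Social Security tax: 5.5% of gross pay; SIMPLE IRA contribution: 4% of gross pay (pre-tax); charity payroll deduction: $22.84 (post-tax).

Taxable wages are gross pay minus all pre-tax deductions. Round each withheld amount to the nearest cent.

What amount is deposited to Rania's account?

Regular pay: 37 × $24.69 = $913.53
Overtime pay: 5 × $24.69 × 2 = $246.90
Gross pay = $913.53 + $246.90 = $1,160.43
SIMPLE IRA contribution: $1,160.43 × 0.04 = $46.42
Retirement plan contribution: $1,160.43 × 0.095 = $110.24
Pre-tax total = $46.42 + $110.24 = $156.66
Taxable wages = $1,160.43 − $156.66 = $1,003.77
State withholding: $1,003.77 × 0.03 = $30.11
State unemployment insurance (employee share): $1,160.43 × 0.005 = $5.80
Medicare tax: $1,160.43 × 0.03 = $34.81
Social Security tax: $1,160.43 × 0.055 = $63.82
Charity payroll deduction: $22.84
Total deductions = $46.42 + $110.24 + $30.11 + $5.80 + $34.81 + $63.82 + $22.84 = $314.04
Net pay = $1,160.43 − $314.04 = $846.39

$846.39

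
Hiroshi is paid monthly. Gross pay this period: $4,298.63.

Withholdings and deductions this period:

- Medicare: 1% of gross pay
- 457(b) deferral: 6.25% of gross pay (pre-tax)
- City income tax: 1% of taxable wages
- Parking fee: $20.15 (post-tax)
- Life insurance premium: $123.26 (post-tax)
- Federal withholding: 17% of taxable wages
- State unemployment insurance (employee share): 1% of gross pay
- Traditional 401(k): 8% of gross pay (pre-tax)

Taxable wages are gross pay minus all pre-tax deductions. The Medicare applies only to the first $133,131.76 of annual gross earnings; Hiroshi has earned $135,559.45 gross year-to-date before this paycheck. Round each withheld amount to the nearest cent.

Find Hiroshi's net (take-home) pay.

$2,836.19

457(b) deferral: $4,298.63 × 0.0625 = $268.66
Traditional 401(k): $4,298.63 × 0.08 = $343.89
Pre-tax total = $268.66 + $343.89 = $612.55
Taxable wages = $4,298.63 − $612.55 = $3,686.08
Federal withholding: $3,686.08 × 0.17 = $626.63
City income tax: $3,686.08 × 0.01 = $36.86
Medicare: annual cap $133,131.76 already reached (YTD $135,559.45), so $0.00
State unemployment insurance (employee share): $4,298.63 × 0.01 = $42.99
Parking fee: $20.15
Life insurance premium: $123.26
Total deductions = $268.66 + $343.89 + $626.63 + $36.86 + $0.00 + $42.99 + $20.15 + $123.26 = $1,462.44
Net pay = $4,298.63 − $1,462.44 = $2,836.19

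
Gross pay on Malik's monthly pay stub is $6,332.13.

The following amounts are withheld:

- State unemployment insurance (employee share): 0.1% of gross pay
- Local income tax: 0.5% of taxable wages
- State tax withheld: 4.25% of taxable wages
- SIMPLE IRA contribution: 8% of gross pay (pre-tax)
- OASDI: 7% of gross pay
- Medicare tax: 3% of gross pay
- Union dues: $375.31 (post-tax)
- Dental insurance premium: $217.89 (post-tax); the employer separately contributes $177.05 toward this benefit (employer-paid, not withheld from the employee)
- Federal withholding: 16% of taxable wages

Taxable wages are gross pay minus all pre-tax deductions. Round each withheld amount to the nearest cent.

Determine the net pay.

$3,384.01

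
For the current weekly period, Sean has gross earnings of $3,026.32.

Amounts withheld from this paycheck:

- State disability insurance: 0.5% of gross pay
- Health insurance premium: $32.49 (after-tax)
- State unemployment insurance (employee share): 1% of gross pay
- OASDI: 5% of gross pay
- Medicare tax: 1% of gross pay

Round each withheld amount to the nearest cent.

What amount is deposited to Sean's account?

$2,766.86

Medicare tax: $3,026.32 × 0.01 = $30.26
State disability insurance: $3,026.32 × 0.005 = $15.13
OASDI: $3,026.32 × 0.05 = $151.32
State unemployment insurance (employee share): $3,026.32 × 0.01 = $30.26
Health insurance premium: $32.49
Total deductions = $30.26 + $15.13 + $151.32 + $30.26 + $32.49 = $259.46
Net pay = $3,026.32 − $259.46 = $2,766.86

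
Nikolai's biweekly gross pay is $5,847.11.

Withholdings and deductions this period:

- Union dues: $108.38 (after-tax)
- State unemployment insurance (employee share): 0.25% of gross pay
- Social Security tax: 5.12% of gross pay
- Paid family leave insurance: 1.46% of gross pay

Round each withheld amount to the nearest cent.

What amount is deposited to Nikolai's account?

Paid family leave insurance: $5,847.11 × 0.0146 = $85.37
State unemployment insurance (employee share): $5,847.11 × 0.0025 = $14.62
Social Security tax: $5,847.11 × 0.0512 = $299.37
Union dues: $108.38
Total deductions = $85.37 + $14.62 + $299.37 + $108.38 = $507.74
Net pay = $5,847.11 − $507.74 = $5,339.37

$5,339.37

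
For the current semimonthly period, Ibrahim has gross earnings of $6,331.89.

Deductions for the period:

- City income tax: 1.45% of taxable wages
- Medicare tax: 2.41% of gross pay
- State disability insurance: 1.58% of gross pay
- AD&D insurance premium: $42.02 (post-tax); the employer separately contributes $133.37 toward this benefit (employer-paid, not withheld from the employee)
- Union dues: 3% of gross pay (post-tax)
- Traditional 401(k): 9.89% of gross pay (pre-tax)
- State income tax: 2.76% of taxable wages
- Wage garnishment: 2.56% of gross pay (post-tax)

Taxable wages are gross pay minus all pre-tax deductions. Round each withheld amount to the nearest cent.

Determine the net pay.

Traditional 401(k): $6,331.89 × 0.0989 = $626.22
Taxable wages = $6,331.89 − $626.22 = $5,705.67
State income tax: $5,705.67 × 0.0276 = $157.48
City income tax: $5,705.67 × 0.0145 = $82.73
Medicare tax: $6,331.89 × 0.0241 = $152.60
State disability insurance: $6,331.89 × 0.0158 = $100.04
Wage garnishment: $6,331.89 × 0.0256 = $162.10
Union dues: $6,331.89 × 0.03 = $189.96
AD&D insurance premium: $42.02
(Employer's $133.37 toward AD&D insurance premium is not withheld from the employee.)
Total deductions = $626.22 + $157.48 + $82.73 + $152.60 + $100.04 + $162.10 + $189.96 + $42.02 = $1,513.15
Net pay = $6,331.89 − $1,513.15 = $4,818.74

$4,818.74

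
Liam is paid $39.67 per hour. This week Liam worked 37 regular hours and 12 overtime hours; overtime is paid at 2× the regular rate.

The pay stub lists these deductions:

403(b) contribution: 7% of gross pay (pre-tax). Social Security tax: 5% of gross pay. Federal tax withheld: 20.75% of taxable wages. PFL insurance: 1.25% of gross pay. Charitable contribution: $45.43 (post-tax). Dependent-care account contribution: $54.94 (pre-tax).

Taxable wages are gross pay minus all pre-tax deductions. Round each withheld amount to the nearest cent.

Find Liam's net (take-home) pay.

Regular pay: 37 × $39.67 = $1,467.79
Overtime pay: 12 × $39.67 × 2 = $952.08
Gross pay = $1,467.79 + $952.08 = $2,419.87
Dependent-care account contribution: $54.94
403(b) contribution: $2,419.87 × 0.07 = $169.39
Pre-tax total = $54.94 + $169.39 = $224.33
Taxable wages = $2,419.87 − $224.33 = $2,195.54
Federal tax withheld: $2,195.54 × 0.2075 = $455.57
PFL insurance: $2,419.87 × 0.0125 = $30.25
Social Security tax: $2,419.87 × 0.05 = $120.99
Charitable contribution: $45.43
Total deductions = $54.94 + $169.39 + $455.57 + $30.25 + $120.99 + $45.43 = $876.57
Net pay = $2,419.87 − $876.57 = $1,543.30

$1,543.30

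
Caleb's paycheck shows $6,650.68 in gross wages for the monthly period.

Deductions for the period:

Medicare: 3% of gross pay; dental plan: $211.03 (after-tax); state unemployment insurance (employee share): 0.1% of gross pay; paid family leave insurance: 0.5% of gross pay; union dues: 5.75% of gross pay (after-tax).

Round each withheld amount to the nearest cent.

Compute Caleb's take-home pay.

$5,817.82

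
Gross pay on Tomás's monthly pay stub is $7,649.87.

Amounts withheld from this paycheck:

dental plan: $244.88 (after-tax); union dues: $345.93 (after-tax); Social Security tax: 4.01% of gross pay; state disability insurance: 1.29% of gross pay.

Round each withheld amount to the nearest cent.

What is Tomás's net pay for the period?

State disability insurance: $7,649.87 × 0.0129 = $98.68
Social Security tax: $7,649.87 × 0.0401 = $306.76
Union dues: $345.93
Dental plan: $244.88
Total deductions = $98.68 + $306.76 + $345.93 + $244.88 = $996.25
Net pay = $7,649.87 − $996.25 = $6,653.62

$6,653.62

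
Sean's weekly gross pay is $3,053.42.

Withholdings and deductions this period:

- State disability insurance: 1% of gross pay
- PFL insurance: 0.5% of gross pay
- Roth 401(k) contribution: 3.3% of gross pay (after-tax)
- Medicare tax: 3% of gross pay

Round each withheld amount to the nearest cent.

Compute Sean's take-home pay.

Medicare tax: $3,053.42 × 0.03 = $91.60
State disability insurance: $3,053.42 × 0.01 = $30.53
PFL insurance: $3,053.42 × 0.005 = $15.27
Roth 401(k) contribution: $3,053.42 × 0.033 = $100.76
Total deductions = $91.60 + $30.53 + $15.27 + $100.76 = $238.16
Net pay = $3,053.42 − $238.16 = $2,815.26

$2,815.26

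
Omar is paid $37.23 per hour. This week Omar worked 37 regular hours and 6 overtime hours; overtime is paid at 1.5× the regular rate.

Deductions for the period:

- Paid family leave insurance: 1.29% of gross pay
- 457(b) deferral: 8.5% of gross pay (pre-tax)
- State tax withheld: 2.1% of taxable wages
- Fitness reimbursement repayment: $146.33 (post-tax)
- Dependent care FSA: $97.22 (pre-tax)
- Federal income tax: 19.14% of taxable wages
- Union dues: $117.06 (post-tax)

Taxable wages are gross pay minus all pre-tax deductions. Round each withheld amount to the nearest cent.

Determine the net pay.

Regular pay: 37 × $37.23 = $1,377.51
Overtime pay: 6 × $37.23 × 1.5 = $335.07
Gross pay = $1,377.51 + $335.07 = $1,712.58
457(b) deferral: $1,712.58 × 0.085 = $145.57
Dependent care FSA: $97.22
Pre-tax total = $145.57 + $97.22 = $242.79
Taxable wages = $1,712.58 − $242.79 = $1,469.79
Federal income tax: $1,469.79 × 0.1914 = $281.32
State tax withheld: $1,469.79 × 0.021 = $30.87
Paid family leave insurance: $1,712.58 × 0.0129 = $22.09
Fitness reimbursement repayment: $146.33
Union dues: $117.06
Total deductions = $145.57 + $97.22 + $281.32 + $30.87 + $22.09 + $146.33 + $117.06 = $840.46
Net pay = $1,712.58 − $840.46 = $872.12

$872.12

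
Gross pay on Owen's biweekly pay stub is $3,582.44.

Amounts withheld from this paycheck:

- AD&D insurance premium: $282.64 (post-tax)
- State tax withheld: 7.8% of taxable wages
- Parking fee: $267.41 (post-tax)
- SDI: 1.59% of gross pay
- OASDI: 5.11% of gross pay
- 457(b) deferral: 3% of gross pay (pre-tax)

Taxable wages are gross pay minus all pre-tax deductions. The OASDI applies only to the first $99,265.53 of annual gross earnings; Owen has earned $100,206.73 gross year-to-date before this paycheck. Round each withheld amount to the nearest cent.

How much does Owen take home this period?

$2,596.91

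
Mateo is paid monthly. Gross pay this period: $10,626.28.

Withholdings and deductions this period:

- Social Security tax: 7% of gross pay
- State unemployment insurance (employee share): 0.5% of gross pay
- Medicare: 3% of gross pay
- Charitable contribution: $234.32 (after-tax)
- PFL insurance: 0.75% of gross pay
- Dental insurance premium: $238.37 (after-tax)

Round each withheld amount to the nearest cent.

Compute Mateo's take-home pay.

Medicare: $10,626.28 × 0.03 = $318.79
Social Security tax: $10,626.28 × 0.07 = $743.84
State unemployment insurance (employee share): $10,626.28 × 0.005 = $53.13
PFL insurance: $10,626.28 × 0.0075 = $79.70
Dental insurance premium: $238.37
Charitable contribution: $234.32
Total deductions = $318.79 + $743.84 + $53.13 + $79.70 + $238.37 + $234.32 = $1,668.15
Net pay = $10,626.28 − $1,668.15 = $8,958.13

$8,958.13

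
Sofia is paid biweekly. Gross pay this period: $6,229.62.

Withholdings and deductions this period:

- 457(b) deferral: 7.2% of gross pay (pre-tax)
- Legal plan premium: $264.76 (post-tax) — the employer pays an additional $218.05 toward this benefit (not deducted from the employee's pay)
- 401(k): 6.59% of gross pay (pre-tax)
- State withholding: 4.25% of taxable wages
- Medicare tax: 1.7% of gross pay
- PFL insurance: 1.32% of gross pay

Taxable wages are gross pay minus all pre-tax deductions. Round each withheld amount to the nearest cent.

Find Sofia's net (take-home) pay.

457(b) deferral: $6,229.62 × 0.072 = $448.53
401(k): $6,229.62 × 0.0659 = $410.53
Pre-tax total = $448.53 + $410.53 = $859.06
Taxable wages = $6,229.62 − $859.06 = $5,370.56
State withholding: $5,370.56 × 0.0425 = $228.25
PFL insurance: $6,229.62 × 0.0132 = $82.23
Medicare tax: $6,229.62 × 0.017 = $105.90
Legal plan premium: $264.76
(Employer's $218.05 toward legal plan premium is not withheld from the employee.)
Total deductions = $448.53 + $410.53 + $228.25 + $82.23 + $105.90 + $264.76 = $1,540.20
Net pay = $6,229.62 − $1,540.20 = $4,689.42

$4,689.42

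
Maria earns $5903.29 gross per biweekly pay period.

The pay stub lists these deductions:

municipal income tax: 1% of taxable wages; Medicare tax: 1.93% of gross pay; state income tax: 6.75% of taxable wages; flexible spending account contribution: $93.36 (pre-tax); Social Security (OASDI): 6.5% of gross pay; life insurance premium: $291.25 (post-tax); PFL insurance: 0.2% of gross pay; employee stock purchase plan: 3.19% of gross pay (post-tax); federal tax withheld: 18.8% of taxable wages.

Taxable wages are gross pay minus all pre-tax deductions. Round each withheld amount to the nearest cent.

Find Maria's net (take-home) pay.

Flexible spending account contribution: $93.36
Taxable wages = $5903.29 − $93.36 = $5809.93
Municipal income tax: $5809.93 × 0.01 = $58.10
Federal tax withheld: $5809.93 × 0.188 = $1092.27
State income tax: $5809.93 × 0.0675 = $392.17
Medicare tax: $5903.29 × 0.0193 = $113.93
PFL insurance: $5903.29 × 0.002 = $11.81
Social Security (OASDI): $5903.29 × 0.065 = $383.71
Life insurance premium: $291.25
Employee stock purchase plan: $5903.29 × 0.0319 = $188.31
Total deductions = $93.36 + $58.10 + $1092.27 + $392.17 + $113.93 + $11.81 + $383.71 + $291.25 + $188.31 = $2624.91
Net pay = $5903.29 − $2624.91 = $3278.38

$3278.38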